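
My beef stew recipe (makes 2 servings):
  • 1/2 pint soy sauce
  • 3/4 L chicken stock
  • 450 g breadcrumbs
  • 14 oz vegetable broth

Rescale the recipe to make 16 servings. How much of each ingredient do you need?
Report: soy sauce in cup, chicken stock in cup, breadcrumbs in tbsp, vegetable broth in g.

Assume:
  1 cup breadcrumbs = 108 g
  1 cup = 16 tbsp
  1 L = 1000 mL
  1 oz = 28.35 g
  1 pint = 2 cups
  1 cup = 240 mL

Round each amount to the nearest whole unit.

soy sauce: 8 cup; chicken stock: 25 cup; breadcrumbs: 533 tbsp; vegetable broth: 3175 g

Scaling factor: 16/2 = 8.
soy sauce: 0.5 pint × 8 × 2 cup/pint = 8 cup
chicken stock: 0.75 L × 8 × 1000 mL/L ÷ 240 mL/cup = 25 cup
breadcrumbs: 450 g × 8 ÷ 108 g/cup × 16 tbsp/cup ≈ 533 tbsp
vegetable broth: 14 oz × 8 × 28.35 g/oz ≈ 3175 g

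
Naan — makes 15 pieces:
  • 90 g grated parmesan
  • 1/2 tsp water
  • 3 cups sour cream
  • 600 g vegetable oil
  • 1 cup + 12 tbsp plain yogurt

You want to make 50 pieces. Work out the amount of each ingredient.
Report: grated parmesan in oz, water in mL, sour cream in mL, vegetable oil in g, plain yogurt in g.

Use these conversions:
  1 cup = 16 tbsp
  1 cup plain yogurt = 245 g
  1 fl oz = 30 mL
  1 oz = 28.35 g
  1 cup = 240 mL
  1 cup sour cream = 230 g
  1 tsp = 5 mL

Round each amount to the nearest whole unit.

Scaling factor: 50/15 = 10/3.
grated parmesan: 90 g × 10/3 ÷ 28.35 g/oz ≈ 11 oz
water: 0.5 tsp × 10/3 × 5 mL/tsp ≈ 8 mL
sour cream: 3 cup × 10/3 × 240 mL/cup = 2400 mL
vegetable oil: 600 g × 10/3 = 2000 g
plain yogurt: (1 cup + 12 tbsp = 1.75 cup) × 10/3 × 245 g/cup ≈ 1429 g

grated parmesan: 11 oz; water: 8 mL; sour cream: 2400 mL; vegetable oil: 2000 g; plain yogurt: 1429 g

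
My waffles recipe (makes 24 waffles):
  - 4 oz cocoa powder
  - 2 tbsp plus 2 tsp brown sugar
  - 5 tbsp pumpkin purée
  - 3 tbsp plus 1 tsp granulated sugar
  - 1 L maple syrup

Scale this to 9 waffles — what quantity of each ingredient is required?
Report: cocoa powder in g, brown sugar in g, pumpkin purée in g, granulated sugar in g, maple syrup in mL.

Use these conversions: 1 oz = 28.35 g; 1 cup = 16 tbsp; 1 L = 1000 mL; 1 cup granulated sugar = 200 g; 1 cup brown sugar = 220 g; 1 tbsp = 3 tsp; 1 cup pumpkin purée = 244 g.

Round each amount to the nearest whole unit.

Scaling factor: 9/24 = 3/8 = 0.375.
cocoa powder: 4 oz × 3/8 × 28.35 g/oz ≈ 43 g
brown sugar: (2 tbsp + 2 tsp = 8/3 tbsp) × 3/8 ÷ 16 tbsp/cup × 220 g/cup ≈ 14 g
pumpkin purée: 5 tbsp × 3/8 ÷ 16 tbsp/cup × 244 g/cup ≈ 29 g
granulated sugar: (3 tbsp + 1 tsp = 10/3 tbsp) × 3/8 ÷ 16 tbsp/cup × 200 g/cup ≈ 16 g
maple syrup: 1 L × 3/8 × 1000 mL/L = 375 mL

cocoa powder: 43 g; brown sugar: 14 g; pumpkin purée: 29 g; granulated sugar: 16 g; maple syrup: 375 mL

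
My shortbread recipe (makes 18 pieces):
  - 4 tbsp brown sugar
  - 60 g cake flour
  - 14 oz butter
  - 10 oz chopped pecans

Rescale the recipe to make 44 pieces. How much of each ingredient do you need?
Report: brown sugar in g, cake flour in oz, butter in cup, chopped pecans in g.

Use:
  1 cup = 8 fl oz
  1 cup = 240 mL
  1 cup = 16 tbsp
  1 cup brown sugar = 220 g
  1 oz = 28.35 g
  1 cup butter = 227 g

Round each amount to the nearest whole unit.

brown sugar: 134 g; cake flour: 5 oz; butter: 4 cup; chopped pecans: 693 g

Scaling factor: 44/18 = 22/9.
brown sugar: 4 tbsp × 22/9 ÷ 16 tbsp/cup × 220 g/cup ≈ 134 g
cake flour: 60 g × 22/9 ÷ 28.35 g/oz ≈ 5 oz
butter: 14 oz × 22/9 × 28.35 g/oz ÷ 227 g/cup ≈ 4 cup
chopped pecans: 10 oz × 22/9 × 28.35 g/oz = 693 g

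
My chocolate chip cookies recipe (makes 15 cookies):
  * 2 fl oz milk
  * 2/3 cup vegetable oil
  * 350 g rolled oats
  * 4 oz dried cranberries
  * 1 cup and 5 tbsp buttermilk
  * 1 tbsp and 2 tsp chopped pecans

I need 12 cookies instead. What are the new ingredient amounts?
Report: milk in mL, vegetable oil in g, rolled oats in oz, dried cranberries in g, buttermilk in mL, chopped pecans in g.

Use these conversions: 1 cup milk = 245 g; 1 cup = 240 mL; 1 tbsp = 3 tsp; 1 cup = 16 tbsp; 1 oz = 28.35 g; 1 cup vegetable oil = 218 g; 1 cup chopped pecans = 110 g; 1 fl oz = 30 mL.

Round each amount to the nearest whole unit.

Scaling factor: 12/15 = 4/5 = 0.8.
milk: 2 fl oz × 4/5 × 30 mL/fl oz = 48 mL
vegetable oil: 2/3 cup × 4/5 × 218 g/cup ≈ 116 g
rolled oats: 350 g × 4/5 ÷ 28.35 g/oz ≈ 10 oz
dried cranberries: 4 oz × 4/5 × 28.35 g/oz ≈ 91 g
buttermilk: (1 cup + 5 tbsp = 1.3125 cup) × 4/5 × 240 mL/cup = 252 mL
chopped pecans: (1 tbsp + 2 tsp = 5/3 tbsp) × 4/5 ÷ 16 tbsp/cup × 110 g/cup ≈ 9 g

milk: 48 mL; vegetable oil: 116 g; rolled oats: 10 oz; dried cranberries: 91 g; buttermilk: 252 mL; chopped pecans: 9 g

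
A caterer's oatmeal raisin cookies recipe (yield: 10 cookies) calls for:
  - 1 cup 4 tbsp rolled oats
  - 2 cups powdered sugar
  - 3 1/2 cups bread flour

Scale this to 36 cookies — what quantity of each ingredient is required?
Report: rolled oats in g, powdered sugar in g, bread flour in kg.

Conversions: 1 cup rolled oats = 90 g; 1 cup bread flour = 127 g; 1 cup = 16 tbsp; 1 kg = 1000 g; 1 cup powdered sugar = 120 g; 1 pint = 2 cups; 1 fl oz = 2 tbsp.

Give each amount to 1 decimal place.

Scaling factor: 36/10 = 18/5 = 3.6.
rolled oats: (1 cup + 4 tbsp = 1.25 cup) × 18/5 × 90 g/cup = 405.0 g
powdered sugar: 2 cup × 18/5 × 120 g/cup = 864.0 g
bread flour: 3.5 cup × 18/5 × 127 g/cup ÷ 1000 g/kg ≈ 1.6 kg

rolled oats: 405.0 g; powdered sugar: 864.0 g; bread flour: 1.6 kg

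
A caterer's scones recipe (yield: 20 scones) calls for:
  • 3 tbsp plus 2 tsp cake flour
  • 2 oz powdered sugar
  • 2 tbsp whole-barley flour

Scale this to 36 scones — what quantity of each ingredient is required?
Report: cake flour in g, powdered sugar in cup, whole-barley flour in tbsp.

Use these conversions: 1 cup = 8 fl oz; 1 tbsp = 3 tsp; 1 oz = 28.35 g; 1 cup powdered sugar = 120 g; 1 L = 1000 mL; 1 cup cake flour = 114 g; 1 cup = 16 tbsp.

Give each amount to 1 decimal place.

cake flour: 47.0 g; powdered sugar: 0.9 cup; whole-barley flour: 3.6 tbsp

Scaling factor: 36/20 = 9/5 = 1.8.
cake flour: (3 tbsp + 2 tsp = 11/3 tbsp) × 9/5 ÷ 16 tbsp/cup × 114 g/cup ≈ 47.0 g
powdered sugar: 2 oz × 9/5 × 28.35 g/oz ÷ 120 g/cup ≈ 0.9 cup
whole-barley flour: 2 tbsp × 9/5 = 3.6 tbsp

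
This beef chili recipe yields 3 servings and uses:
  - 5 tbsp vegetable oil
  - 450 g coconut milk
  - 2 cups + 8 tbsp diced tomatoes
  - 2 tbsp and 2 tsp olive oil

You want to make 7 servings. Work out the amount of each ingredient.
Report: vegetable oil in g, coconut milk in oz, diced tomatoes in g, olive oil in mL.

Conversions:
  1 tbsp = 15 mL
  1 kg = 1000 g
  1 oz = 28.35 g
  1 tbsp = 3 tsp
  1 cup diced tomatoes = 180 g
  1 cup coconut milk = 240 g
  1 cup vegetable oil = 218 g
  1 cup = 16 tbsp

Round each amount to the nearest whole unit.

vegetable oil: 159 g; coconut milk: 37 oz; diced tomatoes: 1050 g; olive oil: 93 mL

Scaling factor: 7/3.
vegetable oil: 5 tbsp × 7/3 ÷ 16 tbsp/cup × 218 g/cup ≈ 159 g
coconut milk: 450 g × 7/3 ÷ 28.35 g/oz ≈ 37 oz
diced tomatoes: (2 cup + 8 tbsp = 2.5 cup) × 7/3 × 180 g/cup = 1050 g
olive oil: (2 tbsp + 2 tsp = 8/3 tbsp) × 7/3 × 15 mL/tbsp ≈ 93 mL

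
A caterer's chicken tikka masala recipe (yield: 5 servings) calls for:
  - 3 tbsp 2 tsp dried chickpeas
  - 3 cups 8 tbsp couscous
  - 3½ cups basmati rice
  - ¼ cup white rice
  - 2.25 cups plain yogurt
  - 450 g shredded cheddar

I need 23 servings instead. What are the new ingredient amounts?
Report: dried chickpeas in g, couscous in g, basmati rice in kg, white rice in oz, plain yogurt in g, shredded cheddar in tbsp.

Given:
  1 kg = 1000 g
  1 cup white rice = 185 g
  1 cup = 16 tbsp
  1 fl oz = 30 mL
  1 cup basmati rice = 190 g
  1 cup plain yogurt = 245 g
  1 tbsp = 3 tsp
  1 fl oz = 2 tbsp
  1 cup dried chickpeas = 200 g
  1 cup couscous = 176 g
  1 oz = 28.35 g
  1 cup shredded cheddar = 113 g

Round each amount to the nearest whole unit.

Scaling factor: 23/5 = 4.6.
dried chickpeas: (3 tbsp + 2 tsp = 11/3 tbsp) × 23/5 ÷ 16 tbsp/cup × 200 g/cup ≈ 211 g
couscous: (3 cup + 8 tbsp = 3.5 cup) × 23/5 × 176 g/cup ≈ 2834 g
basmati rice: 3.5 cup × 23/5 × 190 g/cup ÷ 1000 g/kg ≈ 3 kg
white rice: 0.25 cup × 23/5 × 185 g/cup ÷ 28.35 g/oz ≈ 8 oz
plain yogurt: 2.25 cup × 23/5 × 245 g/cup ≈ 2536 g
shredded cheddar: 450 g × 23/5 ÷ 113 g/cup × 16 tbsp/cup ≈ 293 tbsp

dried chickpeas: 211 g; couscous: 2834 g; basmati rice: 3 kg; white rice: 8 oz; plain yogurt: 2536 g; shredded cheddar: 293 tbsp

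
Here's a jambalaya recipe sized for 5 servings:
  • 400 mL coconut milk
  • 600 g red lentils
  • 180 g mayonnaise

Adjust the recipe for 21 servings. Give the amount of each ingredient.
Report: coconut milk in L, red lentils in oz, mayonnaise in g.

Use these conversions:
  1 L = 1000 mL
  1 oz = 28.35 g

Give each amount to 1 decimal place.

coconut milk: 1.7 L; red lentils: 88.9 oz; mayonnaise: 756.0 g

Scaling factor: 21/5 = 4.2.
coconut milk: 400 mL × 21/5 ÷ 1000 mL/L ≈ 1.7 L
red lentils: 600 g × 21/5 ÷ 28.35 g/oz ≈ 88.9 oz
mayonnaise: 180 g × 21/5 = 756.0 g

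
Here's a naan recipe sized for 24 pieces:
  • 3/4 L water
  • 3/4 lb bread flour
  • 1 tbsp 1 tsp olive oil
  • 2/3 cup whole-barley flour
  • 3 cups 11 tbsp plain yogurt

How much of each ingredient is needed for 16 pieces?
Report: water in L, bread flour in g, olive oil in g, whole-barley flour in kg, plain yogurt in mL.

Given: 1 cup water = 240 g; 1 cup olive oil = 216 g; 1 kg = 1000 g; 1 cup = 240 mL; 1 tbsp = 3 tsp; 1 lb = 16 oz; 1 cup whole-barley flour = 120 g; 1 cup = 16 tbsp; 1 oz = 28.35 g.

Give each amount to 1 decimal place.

Scaling factor: 16/24 = 2/3.
water: 0.75 L × 2/3 = 0.5 L
bread flour: 0.75 lb × 2/3 × 16 oz/lb × 28.35 g/oz = 226.8 g
olive oil: (1 tbsp + 1 tsp = 4/3 tbsp) × 2/3 ÷ 16 tbsp/cup × 216 g/cup = 12.0 g
whole-barley flour: 2/3 cup × 2/3 × 120 g/cup ÷ 1000 g/kg ≈ 0.1 kg
plain yogurt: (3 cup + 11 tbsp = 3.6875 cup) × 2/3 × 240 mL/cup = 590.0 mL

water: 0.5 L; bread flour: 226.8 g; olive oil: 12.0 g; whole-barley flour: 0.1 kg; plain yogurt: 590.0 mL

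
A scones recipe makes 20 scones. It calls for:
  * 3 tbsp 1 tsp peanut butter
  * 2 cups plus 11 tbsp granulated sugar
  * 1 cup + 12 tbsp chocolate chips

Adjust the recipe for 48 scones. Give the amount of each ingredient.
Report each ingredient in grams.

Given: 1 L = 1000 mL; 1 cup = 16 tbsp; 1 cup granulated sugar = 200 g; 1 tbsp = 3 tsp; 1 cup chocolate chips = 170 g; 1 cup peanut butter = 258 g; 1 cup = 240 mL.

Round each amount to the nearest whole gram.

Scaling factor: 48/20 = 12/5 = 2.4.
peanut butter: (3 tbsp + 1 tsp = 10/3 tbsp) × 12/5 ÷ 16 tbsp/cup × 258 g/cup = 129 g
granulated sugar: (2 cup + 11 tbsp = 2.6875 cup) × 12/5 × 200 g/cup = 1290 g
chocolate chips: (1 cup + 12 tbsp = 1.75 cup) × 12/5 × 170 g/cup = 714 g

peanut butter: 129 g; granulated sugar: 1290 g; chocolate chips: 714 g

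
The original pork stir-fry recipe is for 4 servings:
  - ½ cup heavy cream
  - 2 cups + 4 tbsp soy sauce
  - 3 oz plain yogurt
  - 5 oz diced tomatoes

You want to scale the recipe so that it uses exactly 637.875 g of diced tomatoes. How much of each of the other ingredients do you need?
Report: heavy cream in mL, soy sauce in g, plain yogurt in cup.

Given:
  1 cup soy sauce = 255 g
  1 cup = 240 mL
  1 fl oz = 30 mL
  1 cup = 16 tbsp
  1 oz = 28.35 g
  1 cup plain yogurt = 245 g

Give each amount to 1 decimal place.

heavy cream: 540.0 mL; soy sauce: 2581.9 g; plain yogurt: 1.6 cup

The original recipe has 141.75 g of diced tomatoes, so the scaling factor is 637.875 ÷ 141.75 = 9/2 = 4.5.
heavy cream: 0.5 cup × 9/2 × 240 mL/cup = 540.0 mL
soy sauce: (2 cup + 4 tbsp = 2.25 cup) × 9/2 × 255 g/cup ≈ 2581.9 g
plain yogurt: 3 oz × 9/2 × 28.35 g/oz ÷ 245 g/cup ≈ 1.6 cup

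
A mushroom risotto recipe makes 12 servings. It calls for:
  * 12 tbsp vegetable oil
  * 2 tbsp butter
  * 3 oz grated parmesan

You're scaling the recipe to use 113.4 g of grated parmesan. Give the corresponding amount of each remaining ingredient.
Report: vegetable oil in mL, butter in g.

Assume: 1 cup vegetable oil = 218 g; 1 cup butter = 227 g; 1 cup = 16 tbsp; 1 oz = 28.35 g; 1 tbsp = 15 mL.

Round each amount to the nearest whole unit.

vegetable oil: 240 mL; butter: 38 g

The original recipe has 85.05 g of grated parmesan, so the scaling factor is 113.4 ÷ 85.05 = 4/3.
vegetable oil: 12 tbsp × 4/3 × 15 mL/tbsp = 240 mL
butter: 2 tbsp × 4/3 ÷ 16 tbsp/cup × 227 g/cup ≈ 38 g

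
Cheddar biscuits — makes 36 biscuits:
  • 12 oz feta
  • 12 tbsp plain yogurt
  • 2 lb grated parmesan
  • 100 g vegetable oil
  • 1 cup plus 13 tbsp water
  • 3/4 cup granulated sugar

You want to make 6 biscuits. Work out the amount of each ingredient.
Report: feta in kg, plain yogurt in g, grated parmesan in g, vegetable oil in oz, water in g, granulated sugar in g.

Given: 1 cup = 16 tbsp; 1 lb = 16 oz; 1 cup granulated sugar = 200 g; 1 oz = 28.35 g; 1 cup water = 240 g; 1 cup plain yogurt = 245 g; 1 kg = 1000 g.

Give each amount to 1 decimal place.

feta: 0.1 kg; plain yogurt: 30.6 g; grated parmesan: 151.2 g; vegetable oil: 0.6 oz; water: 72.5 g; granulated sugar: 25.0 g

Scaling factor: 6/36 = 1/6.
feta: 12 oz × 1/6 × 28.35 g/oz ÷ 1000 g/kg ≈ 0.1 kg
plain yogurt: 12 tbsp × 1/6 ÷ 16 tbsp/cup × 245 g/cup ≈ 30.6 g
grated parmesan: 2 lb × 1/6 × 16 oz/lb × 28.35 g/oz = 151.2 g
vegetable oil: 100 g × 1/6 ÷ 28.35 g/oz ≈ 0.6 oz
water: (1 cup + 13 tbsp = 1.8125 cup) × 1/6 × 240 g/cup = 72.5 g
granulated sugar: 0.75 cup × 1/6 × 200 g/cup = 25.0 g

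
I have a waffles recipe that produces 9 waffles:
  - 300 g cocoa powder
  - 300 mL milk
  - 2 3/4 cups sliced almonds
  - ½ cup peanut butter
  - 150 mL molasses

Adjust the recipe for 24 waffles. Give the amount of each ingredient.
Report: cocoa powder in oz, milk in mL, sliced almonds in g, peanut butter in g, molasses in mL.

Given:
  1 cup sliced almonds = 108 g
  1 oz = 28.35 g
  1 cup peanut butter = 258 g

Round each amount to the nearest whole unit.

cocoa powder: 28 oz; milk: 800 mL; sliced almonds: 792 g; peanut butter: 344 g; molasses: 400 mL

Scaling factor: 24/9 = 8/3.
cocoa powder: 300 g × 8/3 ÷ 28.35 g/oz ≈ 28 oz
milk: 300 mL × 8/3 = 800 mL
sliced almonds: 2.75 cup × 8/3 × 108 g/cup = 792 g
peanut butter: 0.5 cup × 8/3 × 258 g/cup = 344 g
molasses: 150 mL × 8/3 = 400 mL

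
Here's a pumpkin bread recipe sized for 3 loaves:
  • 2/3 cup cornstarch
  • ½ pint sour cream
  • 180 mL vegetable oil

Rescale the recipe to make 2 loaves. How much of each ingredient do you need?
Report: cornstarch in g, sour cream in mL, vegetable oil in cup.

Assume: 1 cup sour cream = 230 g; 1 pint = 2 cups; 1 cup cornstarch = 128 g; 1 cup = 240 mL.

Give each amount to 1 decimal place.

Scaling factor: 2/3.
cornstarch: 2/3 cup × 2/3 × 128 g/cup ≈ 56.9 g
sour cream: 0.5 pint × 2/3 × 2 cup/pint × 240 mL/cup = 160.0 mL
vegetable oil: 180 mL × 2/3 ÷ 240 mL/cup = 0.5 cup

cornstarch: 56.9 g; sour cream: 160.0 mL; vegetable oil: 0.5 cup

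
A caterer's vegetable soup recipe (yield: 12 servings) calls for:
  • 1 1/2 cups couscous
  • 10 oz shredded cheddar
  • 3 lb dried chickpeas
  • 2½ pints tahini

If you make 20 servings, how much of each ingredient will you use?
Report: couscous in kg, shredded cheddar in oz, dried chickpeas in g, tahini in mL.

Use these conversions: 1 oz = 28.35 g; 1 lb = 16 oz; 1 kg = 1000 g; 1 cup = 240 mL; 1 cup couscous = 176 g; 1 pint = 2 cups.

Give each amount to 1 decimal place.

couscous: 0.4 kg; shredded cheddar: 16.7 oz; dried chickpeas: 2268.0 g; tahini: 2000.0 mL

Scaling factor: 20/12 = 5/3.
couscous: 1.5 cup × 5/3 × 176 g/cup ÷ 1000 g/kg ≈ 0.4 kg
shredded cheddar: 10 oz × 5/3 ≈ 16.7 oz
dried chickpeas: 3 lb × 5/3 × 16 oz/lb × 28.35 g/oz = 2268.0 g
tahini: 2.5 pint × 5/3 × 2 cup/pint × 240 mL/cup = 2000.0 mL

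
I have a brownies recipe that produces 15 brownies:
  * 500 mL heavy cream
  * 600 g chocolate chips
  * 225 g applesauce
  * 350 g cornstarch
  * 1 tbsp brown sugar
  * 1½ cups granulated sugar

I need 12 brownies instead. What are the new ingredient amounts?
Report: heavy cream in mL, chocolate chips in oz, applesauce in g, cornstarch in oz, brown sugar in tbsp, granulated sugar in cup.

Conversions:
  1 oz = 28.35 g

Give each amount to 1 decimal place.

Scaling factor: 12/15 = 4/5 = 0.8.
heavy cream: 500 mL × 4/5 = 400.0 mL
chocolate chips: 600 g × 4/5 ÷ 28.35 g/oz ≈ 16.9 oz
applesauce: 225 g × 4/5 = 180.0 g
cornstarch: 350 g × 4/5 ÷ 28.35 g/oz ≈ 9.9 oz
brown sugar: 1 tbsp × 4/5 = 0.8 tbsp
granulated sugar: 1.5 cup × 4/5 = 1.2 cup

heavy cream: 400.0 mL; chocolate chips: 16.9 oz; applesauce: 180.0 g; cornstarch: 9.9 oz; brown sugar: 0.8 tbsp; granulated sugar: 1.2 cup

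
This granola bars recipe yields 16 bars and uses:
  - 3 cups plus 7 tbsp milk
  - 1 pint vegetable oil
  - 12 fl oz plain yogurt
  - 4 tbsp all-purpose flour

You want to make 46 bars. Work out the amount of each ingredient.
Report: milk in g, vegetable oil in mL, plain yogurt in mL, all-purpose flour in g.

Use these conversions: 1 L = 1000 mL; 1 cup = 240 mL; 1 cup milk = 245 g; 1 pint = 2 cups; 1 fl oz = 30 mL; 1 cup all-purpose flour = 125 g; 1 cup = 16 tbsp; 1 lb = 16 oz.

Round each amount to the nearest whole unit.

milk: 2421 g; vegetable oil: 1380 mL; plain yogurt: 1035 mL; all-purpose flour: 90 g

Scaling factor: 46/16 = 23/8 = 2.875.
milk: (3 cup + 7 tbsp = 3.4375 cup) × 23/8 × 245 g/cup ≈ 2421 g
vegetable oil: 1 pint × 23/8 × 2 cup/pint × 240 mL/cup = 1380 mL
plain yogurt: 12 fl oz × 23/8 × 30 mL/fl oz = 1035 mL
all-purpose flour: 4 tbsp × 23/8 ÷ 16 tbsp/cup × 125 g/cup ≈ 90 g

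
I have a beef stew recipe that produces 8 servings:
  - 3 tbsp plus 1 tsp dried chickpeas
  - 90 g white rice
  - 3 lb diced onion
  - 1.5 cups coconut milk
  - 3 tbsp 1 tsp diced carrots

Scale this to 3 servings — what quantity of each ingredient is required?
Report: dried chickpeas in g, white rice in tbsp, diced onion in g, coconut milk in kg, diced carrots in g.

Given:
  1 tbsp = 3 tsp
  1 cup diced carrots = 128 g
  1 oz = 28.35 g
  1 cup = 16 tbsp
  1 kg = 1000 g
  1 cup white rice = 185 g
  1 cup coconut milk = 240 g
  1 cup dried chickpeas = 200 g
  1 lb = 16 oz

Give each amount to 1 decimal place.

dried chickpeas: 15.6 g; white rice: 2.9 tbsp; diced onion: 510.3 g; coconut milk: 0.1 kg; diced carrots: 10.0 g

Scaling factor: 3/8 = 0.375.
dried chickpeas: (3 tbsp + 1 tsp = 10/3 tbsp) × 3/8 ÷ 16 tbsp/cup × 200 g/cup ≈ 15.6 g
white rice: 90 g × 3/8 ÷ 185 g/cup × 16 tbsp/cup ≈ 2.9 tbsp
diced onion: 3 lb × 3/8 × 16 oz/lb × 28.35 g/oz = 510.3 g
coconut milk: 1.5 cup × 3/8 × 240 g/cup ÷ 1000 g/kg ≈ 0.1 kg
diced carrots: (3 tbsp + 1 tsp = 10/3 tbsp) × 3/8 ÷ 16 tbsp/cup × 128 g/cup = 10.0 g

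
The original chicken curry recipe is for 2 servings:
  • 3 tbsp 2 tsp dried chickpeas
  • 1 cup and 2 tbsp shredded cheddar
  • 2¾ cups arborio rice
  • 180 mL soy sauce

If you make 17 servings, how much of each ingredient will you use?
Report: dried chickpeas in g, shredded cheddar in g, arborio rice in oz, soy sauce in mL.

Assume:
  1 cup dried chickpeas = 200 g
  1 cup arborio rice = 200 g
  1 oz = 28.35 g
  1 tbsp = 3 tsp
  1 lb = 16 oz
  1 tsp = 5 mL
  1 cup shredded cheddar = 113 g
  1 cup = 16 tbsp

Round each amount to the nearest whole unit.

Scaling factor: 17/2 = 8.5.
dried chickpeas: (3 tbsp + 2 tsp = 11/3 tbsp) × 17/2 ÷ 16 tbsp/cup × 200 g/cup ≈ 390 g
shredded cheddar: (1 cup + 2 tbsp = 1.125 cup) × 17/2 × 113 g/cup ≈ 1081 g
arborio rice: 2.75 cup × 17/2 × 200 g/cup ÷ 28.35 g/oz ≈ 165 oz
soy sauce: 180 mL × 17/2 = 1530 mL

dried chickpeas: 390 g; shredded cheddar: 1081 g; arborio rice: 165 oz; soy sauce: 1530 mL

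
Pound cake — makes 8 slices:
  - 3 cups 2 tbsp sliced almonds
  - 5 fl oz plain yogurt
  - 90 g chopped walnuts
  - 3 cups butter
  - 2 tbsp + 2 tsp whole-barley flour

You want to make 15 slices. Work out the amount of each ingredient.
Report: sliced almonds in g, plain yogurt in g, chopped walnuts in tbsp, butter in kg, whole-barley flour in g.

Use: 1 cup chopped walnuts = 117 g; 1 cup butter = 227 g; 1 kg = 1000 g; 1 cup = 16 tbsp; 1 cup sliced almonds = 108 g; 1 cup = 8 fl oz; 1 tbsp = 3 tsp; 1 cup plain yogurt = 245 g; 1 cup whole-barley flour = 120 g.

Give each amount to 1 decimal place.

Scaling factor: 15/8 = 1.875.
sliced almonds: (3 cup + 2 tbsp = 3.125 cup) × 15/8 × 108 g/cup ≈ 632.8 g
plain yogurt: 5 fl oz × 15/8 ÷ 8 fl oz/cup × 245 g/cup ≈ 287.1 g
chopped walnuts: 90 g × 15/8 ÷ 117 g/cup × 16 tbsp/cup ≈ 23.1 tbsp
butter: 3 cup × 15/8 × 227 g/cup ÷ 1000 g/kg ≈ 1.3 kg
whole-barley flour: (2 tbsp + 2 tsp = 8/3 tbsp) × 15/8 ÷ 16 tbsp/cup × 120 g/cup = 37.5 g

sliced almonds: 632.8 g; plain yogurt: 287.1 g; chopped walnuts: 23.1 tbsp; butter: 1.3 kg; whole-barley flour: 37.5 g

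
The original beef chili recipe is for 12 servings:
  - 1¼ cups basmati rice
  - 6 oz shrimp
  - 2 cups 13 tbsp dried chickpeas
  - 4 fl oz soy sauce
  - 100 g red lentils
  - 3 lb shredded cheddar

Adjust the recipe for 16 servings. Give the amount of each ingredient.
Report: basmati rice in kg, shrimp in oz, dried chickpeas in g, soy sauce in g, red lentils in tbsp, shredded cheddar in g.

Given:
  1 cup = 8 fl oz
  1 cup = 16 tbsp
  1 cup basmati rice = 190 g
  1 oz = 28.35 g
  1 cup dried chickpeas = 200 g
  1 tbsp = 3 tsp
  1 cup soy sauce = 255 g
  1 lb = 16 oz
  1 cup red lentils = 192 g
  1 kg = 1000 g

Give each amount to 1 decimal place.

Scaling factor: 16/12 = 4/3.
basmati rice: 1.25 cup × 4/3 × 190 g/cup ÷ 1000 g/kg ≈ 0.3 kg
shrimp: 6 oz × 4/3 = 8.0 oz
dried chickpeas: (2 cup + 13 tbsp = 2.8125 cup) × 4/3 × 200 g/cup = 750.0 g
soy sauce: 4 fl oz × 4/3 ÷ 8 fl oz/cup × 255 g/cup = 170.0 g
red lentils: 100 g × 4/3 ÷ 192 g/cup × 16 tbsp/cup ≈ 11.1 tbsp
shredded cheddar: 3 lb × 4/3 × 16 oz/lb × 28.35 g/oz = 1814.4 g

basmati rice: 0.3 kg; shrimp: 8.0 oz; dried chickpeas: 750.0 g; soy sauce: 170.0 g; red lentils: 11.1 tbsp; shredded cheddar: 1814.4 g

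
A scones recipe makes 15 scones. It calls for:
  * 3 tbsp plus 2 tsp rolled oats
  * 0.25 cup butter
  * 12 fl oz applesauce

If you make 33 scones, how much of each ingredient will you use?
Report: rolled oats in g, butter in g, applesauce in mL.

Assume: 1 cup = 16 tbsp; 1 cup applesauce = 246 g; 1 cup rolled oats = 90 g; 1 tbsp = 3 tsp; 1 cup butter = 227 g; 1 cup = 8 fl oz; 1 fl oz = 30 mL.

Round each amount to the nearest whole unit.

Scaling factor: 33/15 = 11/5 = 2.2.
rolled oats: (3 tbsp + 2 tsp = 11/3 tbsp) × 11/5 ÷ 16 tbsp/cup × 90 g/cup ≈ 45 g
butter: 0.25 cup × 11/5 × 227 g/cup ≈ 125 g
applesauce: 12 fl oz × 11/5 × 30 mL/fl oz = 792 mL

rolled oats: 45 g; butter: 125 g; applesauce: 792 mL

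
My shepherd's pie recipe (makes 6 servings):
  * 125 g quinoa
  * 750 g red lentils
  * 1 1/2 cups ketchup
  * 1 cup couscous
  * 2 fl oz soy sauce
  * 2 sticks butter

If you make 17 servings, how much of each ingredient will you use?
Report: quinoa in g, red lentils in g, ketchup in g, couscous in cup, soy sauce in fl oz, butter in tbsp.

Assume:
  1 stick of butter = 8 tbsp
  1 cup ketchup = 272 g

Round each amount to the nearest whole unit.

Scaling factor: 17/6.
quinoa: 125 g × 17/6 ≈ 354 g
red lentils: 750 g × 17/6 = 2125 g
ketchup: 1.5 cup × 17/6 × 272 g/cup = 1156 g
couscous: 1 cup × 17/6 ≈ 3 cup
soy sauce: 2 fl oz × 17/6 ≈ 6 fl oz
butter: 2 stick × 17/6 × 8 tbsp/stick ≈ 45 tbsp

quinoa: 354 g; red lentils: 2125 g; ketchup: 1156 g; couscous: 3 cup; soy sauce: 6 fl oz; butter: 45 tbsp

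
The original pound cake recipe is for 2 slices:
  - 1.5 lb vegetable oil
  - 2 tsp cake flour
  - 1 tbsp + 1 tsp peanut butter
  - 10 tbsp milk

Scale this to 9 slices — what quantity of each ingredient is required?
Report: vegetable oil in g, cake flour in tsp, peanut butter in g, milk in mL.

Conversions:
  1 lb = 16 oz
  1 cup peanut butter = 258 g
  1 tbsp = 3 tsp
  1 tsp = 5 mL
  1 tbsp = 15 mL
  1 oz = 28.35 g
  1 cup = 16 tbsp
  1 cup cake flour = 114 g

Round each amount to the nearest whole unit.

vegetable oil: 3062 g; cake flour: 9 tsp; peanut butter: 97 g; milk: 675 mL

Scaling factor: 9/2 = 4.5.
vegetable oil: 1.5 lb × 9/2 × 16 oz/lb × 28.35 g/oz ≈ 3062 g
cake flour: 2 tsp × 9/2 = 9 tsp
peanut butter: (1 tbsp + 1 tsp = 4/3 tbsp) × 9/2 ÷ 16 tbsp/cup × 258 g/cup ≈ 97 g
milk: 10 tbsp × 9/2 × 15 mL/tbsp = 675 mL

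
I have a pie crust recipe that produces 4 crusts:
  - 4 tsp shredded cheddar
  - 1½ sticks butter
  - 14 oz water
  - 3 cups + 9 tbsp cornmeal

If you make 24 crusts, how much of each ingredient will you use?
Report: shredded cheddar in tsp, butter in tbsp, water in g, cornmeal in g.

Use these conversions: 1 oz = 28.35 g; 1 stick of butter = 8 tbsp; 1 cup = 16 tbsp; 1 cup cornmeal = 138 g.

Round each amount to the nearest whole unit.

shredded cheddar: 24 tsp; butter: 72 tbsp; water: 2381 g; cornmeal: 2950 g

Scaling factor: 24/4 = 6.
shredded cheddar: 4 tsp × 6 = 24 tsp
butter: 1.5 stick × 6 × 8 tbsp/stick = 72 tbsp
water: 14 oz × 6 × 28.35 g/oz ≈ 2381 g
cornmeal: (3 cup + 9 tbsp = 3.5625 cup) × 6 × 138 g/cup ≈ 2950 g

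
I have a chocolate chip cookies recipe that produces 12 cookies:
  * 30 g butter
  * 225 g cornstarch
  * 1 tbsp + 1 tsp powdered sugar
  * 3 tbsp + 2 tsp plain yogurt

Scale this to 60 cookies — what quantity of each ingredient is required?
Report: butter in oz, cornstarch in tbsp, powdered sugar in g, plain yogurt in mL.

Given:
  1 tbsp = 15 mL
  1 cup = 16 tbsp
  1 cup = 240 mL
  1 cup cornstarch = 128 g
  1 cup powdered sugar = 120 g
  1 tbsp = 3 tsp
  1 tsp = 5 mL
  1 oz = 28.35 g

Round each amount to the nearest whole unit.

Scaling factor: 60/12 = 5.
butter: 30 g × 5 ÷ 28.35 g/oz ≈ 5 oz
cornstarch: 225 g × 5 ÷ 128 g/cup × 16 tbsp/cup ≈ 141 tbsp
powdered sugar: (1 tbsp + 1 tsp = 4/3 tbsp) × 5 ÷ 16 tbsp/cup × 120 g/cup = 50 g
plain yogurt: (3 tbsp + 2 tsp = 11/3 tbsp) × 5 × 15 mL/tbsp = 275 mL

butter: 5 oz; cornstarch: 141 tbsp; powdered sugar: 50 g; plain yogurt: 275 mL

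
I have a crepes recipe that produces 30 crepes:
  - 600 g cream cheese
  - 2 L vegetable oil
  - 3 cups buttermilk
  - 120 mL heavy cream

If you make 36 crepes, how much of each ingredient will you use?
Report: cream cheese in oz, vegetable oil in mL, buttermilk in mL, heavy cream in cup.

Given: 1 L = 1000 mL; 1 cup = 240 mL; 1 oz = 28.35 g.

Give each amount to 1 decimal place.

Scaling factor: 36/30 = 6/5 = 1.2.
cream cheese: 600 g × 6/5 ÷ 28.35 g/oz ≈ 25.4 oz
vegetable oil: 2 L × 6/5 × 1000 mL/L = 2400.0 mL
buttermilk: 3 cup × 6/5 × 240 mL/cup = 864.0 mL
heavy cream: 120 mL × 6/5 ÷ 240 mL/cup = 0.6 cup

cream cheese: 25.4 oz; vegetable oil: 2400.0 mL; buttermilk: 864.0 mL; heavy cream: 0.6 cup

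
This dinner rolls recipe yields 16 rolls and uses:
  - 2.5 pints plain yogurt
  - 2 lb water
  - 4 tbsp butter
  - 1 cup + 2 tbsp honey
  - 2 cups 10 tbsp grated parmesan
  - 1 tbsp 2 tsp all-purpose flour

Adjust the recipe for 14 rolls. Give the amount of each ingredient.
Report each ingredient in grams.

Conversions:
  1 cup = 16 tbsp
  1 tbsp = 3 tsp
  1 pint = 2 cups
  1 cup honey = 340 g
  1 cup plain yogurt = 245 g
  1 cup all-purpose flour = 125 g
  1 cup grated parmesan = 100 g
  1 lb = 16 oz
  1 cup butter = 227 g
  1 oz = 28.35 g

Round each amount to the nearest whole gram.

Scaling factor: 14/16 = 7/8 = 0.875.
plain yogurt: 2.5 pint × 7/8 × 2 cup/pint × 245 g/cup ≈ 1072 g
water: 2 lb × 7/8 × 16 oz/lb × 28.35 g/oz ≈ 794 g
butter: 4 tbsp × 7/8 ÷ 16 tbsp/cup × 227 g/cup ≈ 50 g
honey: (1 cup + 2 tbsp = 1.125 cup) × 7/8 × 340 g/cup ≈ 335 g
grated parmesan: (2 cup + 10 tbsp = 2.625 cup) × 7/8 × 100 g/cup ≈ 230 g
all-purpose flour: (1 tbsp + 2 tsp = 5/3 tbsp) × 7/8 ÷ 16 tbsp/cup × 125 g/cup ≈ 11 g

plain yogurt: 1072 g; water: 794 g; butter: 50 g; honey: 335 g; grated parmesan: 230 g; all-purpose flour: 11 g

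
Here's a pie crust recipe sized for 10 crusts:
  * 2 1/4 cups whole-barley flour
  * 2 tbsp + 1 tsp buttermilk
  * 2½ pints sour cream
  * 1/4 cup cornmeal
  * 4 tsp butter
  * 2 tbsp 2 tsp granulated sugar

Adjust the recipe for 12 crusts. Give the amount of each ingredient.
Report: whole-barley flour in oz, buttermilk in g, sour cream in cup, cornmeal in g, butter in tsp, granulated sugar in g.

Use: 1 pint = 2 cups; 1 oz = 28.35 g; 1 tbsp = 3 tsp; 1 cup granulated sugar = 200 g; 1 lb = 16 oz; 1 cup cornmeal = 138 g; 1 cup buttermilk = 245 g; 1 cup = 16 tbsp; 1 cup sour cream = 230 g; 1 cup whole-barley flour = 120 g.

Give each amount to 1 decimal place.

whole-barley flour: 11.4 oz; buttermilk: 42.9 g; sour cream: 6.0 cup; cornmeal: 41.4 g; butter: 4.8 tsp; granulated sugar: 40.0 g

Scaling factor: 12/10 = 6/5 = 1.2.
whole-barley flour: 2.25 cup × 6/5 × 120 g/cup ÷ 28.35 g/oz ≈ 11.4 oz
buttermilk: (2 tbsp + 1 tsp = 7/3 tbsp) × 6/5 ÷ 16 tbsp/cup × 245 g/cup ≈ 42.9 g
sour cream: 2.5 pint × 6/5 × 2 cup/pint = 6.0 cup
cornmeal: 0.25 cup × 6/5 × 138 g/cup = 41.4 g
butter: 4 tsp × 6/5 = 4.8 tsp
granulated sugar: (2 tbsp + 2 tsp = 8/3 tbsp) × 6/5 ÷ 16 tbsp/cup × 200 g/cup = 40.0 g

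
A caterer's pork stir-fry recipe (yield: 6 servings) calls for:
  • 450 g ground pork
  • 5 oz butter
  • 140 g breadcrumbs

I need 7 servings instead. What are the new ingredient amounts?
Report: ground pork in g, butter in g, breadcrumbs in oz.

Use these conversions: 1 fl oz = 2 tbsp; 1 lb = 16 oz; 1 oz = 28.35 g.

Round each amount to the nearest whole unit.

Scaling factor: 7/6.
ground pork: 450 g × 7/6 = 525 g
butter: 5 oz × 7/6 × 28.35 g/oz ≈ 165 g
breadcrumbs: 140 g × 7/6 ÷ 28.35 g/oz ≈ 6 oz

ground pork: 525 g; butter: 165 g; breadcrumbs: 6 oz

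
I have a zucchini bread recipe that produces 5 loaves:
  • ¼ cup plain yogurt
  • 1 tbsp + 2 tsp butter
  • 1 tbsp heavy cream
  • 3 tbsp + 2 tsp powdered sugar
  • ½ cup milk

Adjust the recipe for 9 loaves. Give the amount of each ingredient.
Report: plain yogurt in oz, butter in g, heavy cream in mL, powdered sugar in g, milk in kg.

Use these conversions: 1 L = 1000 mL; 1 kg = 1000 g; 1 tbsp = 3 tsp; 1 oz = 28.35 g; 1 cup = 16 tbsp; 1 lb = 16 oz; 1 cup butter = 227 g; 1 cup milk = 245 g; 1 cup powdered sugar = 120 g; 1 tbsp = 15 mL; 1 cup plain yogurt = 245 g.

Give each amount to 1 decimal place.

plain yogurt: 3.9 oz; butter: 42.6 g; heavy cream: 27.0 mL; powdered sugar: 49.5 g; milk: 0.2 kg

Scaling factor: 9/5 = 1.8.
plain yogurt: 0.25 cup × 9/5 × 245 g/cup ÷ 28.35 g/oz ≈ 3.9 oz
butter: (1 tbsp + 2 tsp = 5/3 tbsp) × 9/5 ÷ 16 tbsp/cup × 227 g/cup ≈ 42.6 g
heavy cream: 1 tbsp × 9/5 × 15 mL/tbsp = 27.0 mL
powdered sugar: (3 tbsp + 2 tsp = 11/3 tbsp) × 9/5 ÷ 16 tbsp/cup × 120 g/cup = 49.5 g
milk: 0.5 cup × 9/5 × 245 g/cup ÷ 1000 g/kg ≈ 0.2 kg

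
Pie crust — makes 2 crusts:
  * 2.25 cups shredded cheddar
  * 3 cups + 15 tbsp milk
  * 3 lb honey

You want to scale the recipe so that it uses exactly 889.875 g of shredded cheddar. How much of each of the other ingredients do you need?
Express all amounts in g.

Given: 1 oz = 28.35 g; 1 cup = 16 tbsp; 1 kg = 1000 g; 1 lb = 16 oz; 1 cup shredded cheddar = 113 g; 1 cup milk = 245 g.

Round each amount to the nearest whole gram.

milk: 3376 g; honey: 4763 g

The original recipe has 254.25 g of shredded cheddar, so the scaling factor is 889.875 ÷ 254.25 = 7/2 = 3.5.
milk: (3 cup + 15 tbsp = 3.9375 cup) × 7/2 × 245 g/cup ≈ 3376 g
honey: 3 lb × 7/2 × 16 oz/lb × 28.35 g/oz ≈ 4763 g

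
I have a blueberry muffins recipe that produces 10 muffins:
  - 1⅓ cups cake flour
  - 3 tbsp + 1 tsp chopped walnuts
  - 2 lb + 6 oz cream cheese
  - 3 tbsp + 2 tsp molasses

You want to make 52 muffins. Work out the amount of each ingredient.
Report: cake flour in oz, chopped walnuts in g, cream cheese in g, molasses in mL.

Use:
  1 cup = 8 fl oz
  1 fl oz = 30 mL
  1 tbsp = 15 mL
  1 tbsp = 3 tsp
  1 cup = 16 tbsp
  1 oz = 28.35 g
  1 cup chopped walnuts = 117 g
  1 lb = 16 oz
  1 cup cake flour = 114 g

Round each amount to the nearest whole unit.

cake flour: 28 oz; chopped walnuts: 127 g; cream cheese: 5602 g; molasses: 286 mL

Scaling factor: 52/10 = 26/5 = 5.2.
cake flour: 4/3 cup × 26/5 × 114 g/cup ÷ 28.35 g/oz ≈ 28 oz
chopped walnuts: (3 tbsp + 1 tsp = 10/3 tbsp) × 26/5 ÷ 16 tbsp/cup × 117 g/cup ≈ 127 g
cream cheese: (2 lb + 6 oz = 2.375 lb) × 26/5 × 16 oz/lb × 28.35 g/oz ≈ 5602 g
molasses: (3 tbsp + 2 tsp = 11/3 tbsp) × 26/5 × 15 mL/tbsp = 286 mL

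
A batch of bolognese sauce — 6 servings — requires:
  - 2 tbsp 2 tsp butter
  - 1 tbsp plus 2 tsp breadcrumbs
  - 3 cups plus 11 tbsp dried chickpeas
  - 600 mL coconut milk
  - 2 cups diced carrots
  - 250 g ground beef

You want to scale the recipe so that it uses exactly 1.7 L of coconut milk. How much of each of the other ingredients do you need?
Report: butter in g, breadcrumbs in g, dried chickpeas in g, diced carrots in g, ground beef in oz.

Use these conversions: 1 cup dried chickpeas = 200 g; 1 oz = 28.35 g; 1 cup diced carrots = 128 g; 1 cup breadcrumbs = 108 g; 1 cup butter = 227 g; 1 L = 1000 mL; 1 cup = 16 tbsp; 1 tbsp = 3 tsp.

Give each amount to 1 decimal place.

The original recipe has 0.6 L of coconut milk, so the scaling factor is 1.7 ÷ 0.6 = 17/6.
butter: (2 tbsp + 2 tsp = 8/3 tbsp) × 17/6 ÷ 16 tbsp/cup × 227 g/cup ≈ 107.2 g
breadcrumbs: (1 tbsp + 2 tsp = 5/3 tbsp) × 17/6 ÷ 16 tbsp/cup × 108 g/cup ≈ 31.9 g
dried chickpeas: (3 cup + 11 tbsp = 3.6875 cup) × 17/6 × 200 g/cup ≈ 2089.6 g
diced carrots: 2 cup × 17/6 × 128 g/cup ≈ 725.3 g
ground beef: 250 g × 17/6 ÷ 28.35 g/oz ≈ 25.0 oz

butter: 107.2 g; breadcrumbs: 31.9 g; dried chickpeas: 2089.6 g; diced carrots: 725.3 g; ground beef: 25.0 oz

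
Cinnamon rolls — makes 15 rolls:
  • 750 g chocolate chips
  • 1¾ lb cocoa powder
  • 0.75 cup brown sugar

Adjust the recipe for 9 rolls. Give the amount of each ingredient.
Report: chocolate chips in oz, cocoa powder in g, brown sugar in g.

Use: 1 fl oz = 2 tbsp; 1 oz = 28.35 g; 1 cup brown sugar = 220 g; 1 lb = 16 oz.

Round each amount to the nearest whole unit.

Scaling factor: 9/15 = 3/5 = 0.6.
chocolate chips: 750 g × 3/5 ÷ 28.35 g/oz ≈ 16 oz
cocoa powder: 1.75 lb × 3/5 × 16 oz/lb × 28.35 g/oz ≈ 476 g
brown sugar: 0.75 cup × 3/5 × 220 g/cup = 99 g

chocolate chips: 16 oz; cocoa powder: 476 g; brown sugar: 99 g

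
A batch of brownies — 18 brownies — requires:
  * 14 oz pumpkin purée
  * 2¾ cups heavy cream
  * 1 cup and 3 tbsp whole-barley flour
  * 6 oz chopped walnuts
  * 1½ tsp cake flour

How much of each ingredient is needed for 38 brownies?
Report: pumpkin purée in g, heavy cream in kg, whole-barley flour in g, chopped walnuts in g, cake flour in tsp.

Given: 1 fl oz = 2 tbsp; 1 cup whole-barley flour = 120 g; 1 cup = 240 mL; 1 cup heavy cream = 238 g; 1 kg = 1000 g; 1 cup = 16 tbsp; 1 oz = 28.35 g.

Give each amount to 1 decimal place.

pumpkin purée: 837.9 g; heavy cream: 1.4 kg; whole-barley flour: 300.8 g; chopped walnuts: 359.1 g; cake flour: 3.2 tsp

Scaling factor: 38/18 = 19/9.
pumpkin purée: 14 oz × 19/9 × 28.35 g/oz = 837.9 g
heavy cream: 2.75 cup × 19/9 × 238 g/cup ÷ 1000 g/kg ≈ 1.4 kg
whole-barley flour: (1 cup + 3 tbsp = 1.1875 cup) × 19/9 × 120 g/cup ≈ 300.8 g
chopped walnuts: 6 oz × 19/9 × 28.35 g/oz = 359.1 g
cake flour: 1.5 tsp × 19/9 ≈ 3.2 tsp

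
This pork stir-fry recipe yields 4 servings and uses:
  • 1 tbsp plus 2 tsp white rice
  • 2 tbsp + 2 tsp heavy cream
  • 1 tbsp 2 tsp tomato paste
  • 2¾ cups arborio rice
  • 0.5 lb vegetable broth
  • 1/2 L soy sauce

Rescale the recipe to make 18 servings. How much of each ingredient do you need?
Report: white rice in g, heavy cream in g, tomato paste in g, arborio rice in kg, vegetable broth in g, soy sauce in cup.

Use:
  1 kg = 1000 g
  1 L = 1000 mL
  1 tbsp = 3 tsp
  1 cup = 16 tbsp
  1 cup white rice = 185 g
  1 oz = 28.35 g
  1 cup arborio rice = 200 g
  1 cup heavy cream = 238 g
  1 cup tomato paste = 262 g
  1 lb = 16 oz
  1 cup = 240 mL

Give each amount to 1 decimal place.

white rice: 86.7 g; heavy cream: 178.5 g; tomato paste: 122.8 g; arborio rice: 2.5 kg; vegetable broth: 1020.6 g; soy sauce: 9.4 cup

Scaling factor: 18/4 = 9/2 = 4.5.
white rice: (1 tbsp + 2 tsp = 5/3 tbsp) × 9/2 ÷ 16 tbsp/cup × 185 g/cup ≈ 86.7 g
heavy cream: (2 tbsp + 2 tsp = 8/3 tbsp) × 9/2 ÷ 16 tbsp/cup × 238 g/cup = 178.5 g
tomato paste: (1 tbsp + 2 tsp = 5/3 tbsp) × 9/2 ÷ 16 tbsp/cup × 262 g/cup ≈ 122.8 g
arborio rice: 2.75 cup × 9/2 × 200 g/cup ÷ 1000 g/kg ≈ 2.5 kg
vegetable broth: 0.5 lb × 9/2 × 16 oz/lb × 28.35 g/oz = 1020.6 g
soy sauce: 0.5 L × 9/2 × 1000 mL/L ÷ 240 mL/cup ≈ 9.4 cup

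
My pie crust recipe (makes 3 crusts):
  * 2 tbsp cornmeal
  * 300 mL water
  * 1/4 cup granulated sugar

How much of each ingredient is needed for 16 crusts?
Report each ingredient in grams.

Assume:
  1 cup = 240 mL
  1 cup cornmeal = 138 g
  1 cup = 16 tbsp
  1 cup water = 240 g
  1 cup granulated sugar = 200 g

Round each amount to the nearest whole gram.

cornmeal: 92 g; water: 1600 g; granulated sugar: 267 g

Scaling factor: 16/3.
cornmeal: 2 tbsp × 16/3 ÷ 16 tbsp/cup × 138 g/cup = 92 g
water: 300 mL × 16/3 ÷ 240 mL/cup × 240 g/cup = 1600 g
granulated sugar: 0.25 cup × 16/3 × 200 g/cup ≈ 267 g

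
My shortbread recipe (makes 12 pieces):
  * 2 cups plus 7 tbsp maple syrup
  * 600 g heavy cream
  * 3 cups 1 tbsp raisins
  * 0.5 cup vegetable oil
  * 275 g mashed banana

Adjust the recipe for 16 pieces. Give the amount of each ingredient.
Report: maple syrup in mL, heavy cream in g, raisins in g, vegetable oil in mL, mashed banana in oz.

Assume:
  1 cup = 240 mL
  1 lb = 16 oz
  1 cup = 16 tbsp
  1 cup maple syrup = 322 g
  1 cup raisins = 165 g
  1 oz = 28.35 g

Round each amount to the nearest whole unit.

Scaling factor: 16/12 = 4/3.
maple syrup: (2 cup + 7 tbsp = 2.4375 cup) × 4/3 × 240 mL/cup = 780 mL
heavy cream: 600 g × 4/3 = 800 g
raisins: (3 cup + 1 tbsp = 3.0625 cup) × 4/3 × 165 g/cup ≈ 674 g
vegetable oil: 0.5 cup × 4/3 × 240 mL/cup = 160 mL
mashed banana: 275 g × 4/3 ÷ 28.35 g/oz ≈ 13 oz

maple syrup: 780 mL; heavy cream: 800 g; raisins: 674 g; vegetable oil: 160 mL; mashed banana: 13 oz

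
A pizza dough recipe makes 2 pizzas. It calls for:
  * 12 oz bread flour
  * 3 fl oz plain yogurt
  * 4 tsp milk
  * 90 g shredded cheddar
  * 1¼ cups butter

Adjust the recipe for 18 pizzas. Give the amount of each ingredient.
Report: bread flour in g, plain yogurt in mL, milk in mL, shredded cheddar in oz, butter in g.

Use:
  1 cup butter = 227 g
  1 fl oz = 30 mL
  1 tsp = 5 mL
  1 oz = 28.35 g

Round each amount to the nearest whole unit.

bread flour: 3062 g; plain yogurt: 810 mL; milk: 180 mL; shredded cheddar: 29 oz; butter: 2554 g

Scaling factor: 18/2 = 9.
bread flour: 12 oz × 9 × 28.35 g/oz ≈ 3062 g
plain yogurt: 3 fl oz × 9 × 30 mL/fl oz = 810 mL
milk: 4 tsp × 9 × 5 mL/tsp = 180 mL
shredded cheddar: 90 g × 9 ÷ 28.35 g/oz ≈ 29 oz
butter: 1.25 cup × 9 × 227 g/cup ≈ 2554 g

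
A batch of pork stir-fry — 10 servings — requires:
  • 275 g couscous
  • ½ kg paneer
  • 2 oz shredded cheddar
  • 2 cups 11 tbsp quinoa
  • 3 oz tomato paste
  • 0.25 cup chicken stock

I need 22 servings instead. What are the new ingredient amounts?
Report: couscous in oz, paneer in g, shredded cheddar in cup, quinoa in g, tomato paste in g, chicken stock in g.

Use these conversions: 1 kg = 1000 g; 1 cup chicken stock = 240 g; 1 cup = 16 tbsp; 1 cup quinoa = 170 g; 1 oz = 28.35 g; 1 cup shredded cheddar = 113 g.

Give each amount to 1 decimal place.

couscous: 21.3 oz; paneer: 1100.0 g; shredded cheddar: 1.1 cup; quinoa: 1005.1 g; tomato paste: 187.1 g; chicken stock: 132.0 g

Scaling factor: 22/10 = 11/5 = 2.2.
couscous: 275 g × 11/5 ÷ 28.35 g/oz ≈ 21.3 oz
paneer: 0.5 kg × 11/5 × 1000 g/kg = 1100.0 g
shredded cheddar: 2 oz × 11/5 × 28.35 g/oz ÷ 113 g/cup ≈ 1.1 cup
quinoa: (2 cup + 11 tbsp = 2.6875 cup) × 11/5 × 170 g/cup ≈ 1005.1 g
tomato paste: 3 oz × 11/5 × 28.35 g/oz ≈ 187.1 g
chicken stock: 0.25 cup × 11/5 × 240 g/cup = 132.0 g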